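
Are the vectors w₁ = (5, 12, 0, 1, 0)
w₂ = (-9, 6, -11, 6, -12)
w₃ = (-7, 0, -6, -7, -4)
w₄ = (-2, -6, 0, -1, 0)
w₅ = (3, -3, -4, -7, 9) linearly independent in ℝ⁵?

Form the 5×5 matrix with these as columns; its determinant is -9408.
A nonzero determinant means the columns are linearly independent.

linearly independent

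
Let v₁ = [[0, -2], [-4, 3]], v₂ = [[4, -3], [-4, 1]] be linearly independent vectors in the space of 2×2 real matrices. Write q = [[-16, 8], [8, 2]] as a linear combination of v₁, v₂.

q = 2v₁ - 4v₂

Take coordinate vectors relative to {E₁₁, E₁₂, E₂₁, E₂₂}.
Since v₁, v₂ are independent, the coefficients expressing q are uniquely determined by a linear system.
Row-reducing the augmented matrix gives the unique coefficients (a₁, a₂) = (2, -4).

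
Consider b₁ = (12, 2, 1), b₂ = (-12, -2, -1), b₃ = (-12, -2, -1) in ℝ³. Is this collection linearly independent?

Form the 3×3 matrix with these as columns; its determinant is 0.
A zero determinant means the columns are linearly dependent.
Indeed b₁ + b₂ = 0.

linearly dependent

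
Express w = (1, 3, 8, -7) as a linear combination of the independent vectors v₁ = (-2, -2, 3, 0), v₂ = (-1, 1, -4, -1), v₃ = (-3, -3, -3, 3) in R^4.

Solve the system with v₁, v₂, v₃ as columns and w as the right-hand side.
Row-reducing the augmented matrix gives the unique coefficients (c₁, c₂, c₃) = (2, 1, -2).

w = 2v₁ + v₂ - 2v₃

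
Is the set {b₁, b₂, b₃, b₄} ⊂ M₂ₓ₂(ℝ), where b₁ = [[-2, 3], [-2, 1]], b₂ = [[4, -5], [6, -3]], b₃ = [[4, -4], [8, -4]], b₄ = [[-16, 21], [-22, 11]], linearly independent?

Take coordinates with respect to the standard basis {E₁₁, E₁₂, E₂₁, E₂₂}.
The matrix [b₁|b₂|b₃|b₄] has determinant 0.
A zero determinant means the columns are linearly dependent.

linearly dependent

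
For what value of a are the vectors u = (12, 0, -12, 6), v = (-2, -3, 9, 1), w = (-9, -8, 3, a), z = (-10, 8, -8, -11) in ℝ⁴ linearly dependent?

a = 51/2

Place the vectors as rows of a 4×4 matrix; dependence ⇔ determinant zero.
Cofactor expansion gives det = 24*a - 612.
Solving 24*a - 612 = 0 yields a = 51/2.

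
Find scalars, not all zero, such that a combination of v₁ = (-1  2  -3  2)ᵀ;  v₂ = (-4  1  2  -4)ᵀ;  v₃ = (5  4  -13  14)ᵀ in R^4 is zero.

3v₁ - 2v₂ - v₃ = 0

Row-reduce the matrix with v₁, v₂, v₃ as columns; the null space gives the coefficients.
One solution (up to scaling) is (3, -2, -1).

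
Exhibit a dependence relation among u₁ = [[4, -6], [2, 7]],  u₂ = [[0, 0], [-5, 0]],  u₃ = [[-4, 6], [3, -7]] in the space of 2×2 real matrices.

u₁ + u₂ + u₃ = 0

Pass to coordinate vectors relative to the basis {E₁₁, E₁₂, E₂₁, E₂₂}.
Set up α₁u₁ + … + α₃u₃ = 0 and solve the homogeneous system.
A generator of the null space is (1, 1, 1).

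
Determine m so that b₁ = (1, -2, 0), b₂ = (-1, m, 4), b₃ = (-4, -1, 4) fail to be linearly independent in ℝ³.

The set is linearly dependent precisely when det[b₁; b₂; b₃] = 0.
Cofactor expansion gives det = 4*m + 28.
Setting this to zero gives m = -7.

m = -7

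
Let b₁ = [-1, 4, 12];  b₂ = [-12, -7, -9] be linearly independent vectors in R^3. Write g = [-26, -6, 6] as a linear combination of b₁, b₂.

g = 2b₁ + 2b₂

Since b₁, b₂ are independent, the coefficients expressing g are uniquely determined by a linear system.
The system has the unique solution (a₁, a₂) = (2, 2).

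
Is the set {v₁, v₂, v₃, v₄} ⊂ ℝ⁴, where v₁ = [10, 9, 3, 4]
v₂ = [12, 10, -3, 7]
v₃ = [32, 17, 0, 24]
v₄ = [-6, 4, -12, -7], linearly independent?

The matrix [v₁|v₂|v₃|v₄] has determinant 0.
A zero determinant means the columns are linearly dependent.
Indeed v₁ - 3v₂ + v₃ + v₄ = 0.

linearly dependent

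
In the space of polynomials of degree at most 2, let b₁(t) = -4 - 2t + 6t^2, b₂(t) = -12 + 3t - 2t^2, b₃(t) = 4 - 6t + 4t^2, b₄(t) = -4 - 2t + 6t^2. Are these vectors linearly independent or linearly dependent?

linearly dependent

Write each element as a coordinate vector in ℝ³ using {1, t, t^2}.
There are 4 vectors in a 3-dimensional space, so they cannot be linearly independent.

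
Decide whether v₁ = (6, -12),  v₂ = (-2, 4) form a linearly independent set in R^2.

Row-reduce the matrix whose columns are v₁, v₂.
The reduction yields 1 nonzero row, so the rank is 1.
Since rank 1 < 2, the set is linearly dependent.

linearly dependent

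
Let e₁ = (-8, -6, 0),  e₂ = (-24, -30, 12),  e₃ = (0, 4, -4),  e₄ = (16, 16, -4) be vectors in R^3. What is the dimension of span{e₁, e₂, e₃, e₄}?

dim = 2

Row-reduce the 4×3 matrix with these as rows.
Reduction leaves 2 leading entries, giving rank 2.
(With 4 elements in a 3-dimensional space the rank is at most 3.)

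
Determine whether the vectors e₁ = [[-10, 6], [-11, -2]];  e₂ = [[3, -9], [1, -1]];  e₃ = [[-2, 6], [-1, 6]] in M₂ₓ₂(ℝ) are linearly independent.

Take coordinates with respect to the standard basis {E₁₁, E₁₂, E₂₁, E₂₂}.
Place the vectors as rows of a 3×4 matrix and reduce to echelon form.
The reduction yields 3 nonzero rows, so the rank is 3.
Since rank = 3 (the number of vectors), the set is linearly independent.

linearly independent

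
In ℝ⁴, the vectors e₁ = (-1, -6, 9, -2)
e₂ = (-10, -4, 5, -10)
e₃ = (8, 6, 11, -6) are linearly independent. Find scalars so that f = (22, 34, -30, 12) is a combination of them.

Write f = c₁e₁ + … + c₃e₃ and equate components.
Back-substitution yields (c₁, c₂, c₃) = (-4, -1, 1).

f = -4e₁ - e₂ + e₃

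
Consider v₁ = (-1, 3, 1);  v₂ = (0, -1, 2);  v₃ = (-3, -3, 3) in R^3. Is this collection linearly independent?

The matrix [v₁|v₂|v₃] has determinant -24.
A nonzero determinant means the columns are linearly independent.

linearly independent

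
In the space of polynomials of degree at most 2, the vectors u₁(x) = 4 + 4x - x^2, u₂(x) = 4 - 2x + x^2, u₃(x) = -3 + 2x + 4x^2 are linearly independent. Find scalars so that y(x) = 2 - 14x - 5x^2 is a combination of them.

y = -2u₁ + u₂ - 2u₃

Take coordinate vectors relative to {1, x, x^2}.
Since u₁, u₂, u₃ are independent, the coefficients expressing y are uniquely determined by a linear system.
The system has the unique solution (α₁, α₂, α₃) = (-2, 1, -2).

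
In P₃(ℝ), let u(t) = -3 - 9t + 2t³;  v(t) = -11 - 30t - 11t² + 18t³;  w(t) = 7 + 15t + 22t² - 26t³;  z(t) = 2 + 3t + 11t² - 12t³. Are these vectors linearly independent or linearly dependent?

linearly dependent

Write each element as a coordinate vector in ℝ⁴ using {1, t, …, t³}.
The matrix [u|v|w|z] has determinant 0.
A zero determinant means the columns are linearly dependent.
Indeed 5u - 2v - w = 0.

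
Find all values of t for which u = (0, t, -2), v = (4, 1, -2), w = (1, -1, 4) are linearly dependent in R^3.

The set is linearly dependent precisely when det[u; v; w] = 0.
The determinant works out to 10 - 18*t.
Solving 10 - 18*t = 0 yields t = 5/9.

t = 5/9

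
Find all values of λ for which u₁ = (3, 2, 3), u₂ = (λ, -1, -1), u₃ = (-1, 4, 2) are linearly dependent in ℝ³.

λ = -5/8

The vectors are dependent exactly when the determinant of the matrix with rows u₁, u₂, u₃ vanishes.
Expanding, det = 8*λ + 5.
Setting this to zero gives λ = -5/8.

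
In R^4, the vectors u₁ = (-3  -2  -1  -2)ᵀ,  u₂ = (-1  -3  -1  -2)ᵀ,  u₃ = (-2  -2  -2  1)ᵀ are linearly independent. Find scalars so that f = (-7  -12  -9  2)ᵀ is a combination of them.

f = -u₁ + 2u₂ + 4u₃

Write f = α₁u₁ + … + α₃u₃ and equate components.
The system has the unique solution (α₁, α₂, α₃) = (-1, 2, 4).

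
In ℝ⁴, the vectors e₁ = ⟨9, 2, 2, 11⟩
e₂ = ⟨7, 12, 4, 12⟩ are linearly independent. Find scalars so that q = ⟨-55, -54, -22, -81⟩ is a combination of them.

Write q = a₁e₁ + a₂e₂ and equate components.
The system has the unique solution (a₁, a₂) = (-3, -4).

q = -3e₁ - 4e₂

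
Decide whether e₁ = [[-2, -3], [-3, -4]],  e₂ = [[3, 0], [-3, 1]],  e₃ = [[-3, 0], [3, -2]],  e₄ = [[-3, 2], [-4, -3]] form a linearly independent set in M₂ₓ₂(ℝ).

Write each element as a coordinate vector in ℝ⁴ using {E₁₁, E₁₂, E₂₁, E₂₂}.
The matrix [e₁|e₂|e₃|e₄] has determinant -93.
A nonzero determinant means the columns are linearly independent.

linearly independent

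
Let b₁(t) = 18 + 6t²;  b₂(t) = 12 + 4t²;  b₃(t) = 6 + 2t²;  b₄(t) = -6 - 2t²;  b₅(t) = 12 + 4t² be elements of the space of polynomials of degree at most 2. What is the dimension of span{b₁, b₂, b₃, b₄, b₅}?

Represent each element by its coordinate vector in ℝ³.
Row-reduce the 5×3 matrix with these as rows.
Reduction leaves 1 leading entry, giving rank 1.
(With 5 elements in a 3-dimensional space the rank is at most 3.)

dim = 1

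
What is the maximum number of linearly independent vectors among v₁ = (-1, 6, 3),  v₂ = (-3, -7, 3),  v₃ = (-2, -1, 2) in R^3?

Form the matrix with v₁, v₂, v₃ as columns and reduce.
The echelon form has 3 nonzero rows, so the rank is 3.

3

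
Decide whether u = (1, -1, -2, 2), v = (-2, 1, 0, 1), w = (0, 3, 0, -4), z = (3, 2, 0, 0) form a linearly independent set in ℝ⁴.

Row-reduce the matrix whose columns are u, v, w, z.
The reduction yields 4 nonzero rows, so the rank is 4.
Since rank = 4 (the number of vectors), the set is linearly independent.

linearly independent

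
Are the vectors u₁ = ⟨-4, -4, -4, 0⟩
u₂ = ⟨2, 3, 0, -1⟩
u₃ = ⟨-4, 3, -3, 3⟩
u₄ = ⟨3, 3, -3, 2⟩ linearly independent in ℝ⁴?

linearly independent

Form the 4×4 matrix with these as columns; its determinant is -360.
A nonzero determinant means the columns are linearly independent.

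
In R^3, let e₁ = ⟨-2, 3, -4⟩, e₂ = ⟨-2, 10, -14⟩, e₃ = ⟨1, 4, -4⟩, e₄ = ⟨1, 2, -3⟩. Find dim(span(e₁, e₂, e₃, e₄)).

3

Form the matrix with e₁, e₂, e₃, e₄ as columns and reduce.
There are 3 pivot columns, so rank = 3.
(With 4 elements in a 3-dimensional space the rank is at most 3.)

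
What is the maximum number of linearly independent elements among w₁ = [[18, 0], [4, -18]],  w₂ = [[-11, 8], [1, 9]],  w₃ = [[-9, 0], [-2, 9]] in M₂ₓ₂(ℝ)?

Use coordinates relative to {E₁₁, E₁₂, E₂₁, E₂₂}.
Apply Gaussian elimination to the matrix whose rows are w₁, w₂, w₃.
Reduction leaves 2 leading entries, giving rank 2.

2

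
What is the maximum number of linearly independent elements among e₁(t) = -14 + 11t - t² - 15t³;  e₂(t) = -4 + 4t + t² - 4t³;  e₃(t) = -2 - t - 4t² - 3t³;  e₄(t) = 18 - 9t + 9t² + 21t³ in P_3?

2

Pass to coordinate vectors with respect to the basis {1, t, …, t³}.
Put the 4×4 matrix [e₁|e₂|e₃|e₄] into echelon form.
There are 2 pivot columns, so rank = 2.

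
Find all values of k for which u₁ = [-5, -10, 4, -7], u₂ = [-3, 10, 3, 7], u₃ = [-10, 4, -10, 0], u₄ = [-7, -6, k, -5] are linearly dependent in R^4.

k = 1/2

The vectors are dependent exactly when the determinant of the matrix with rows u₁, u₂, u₃, u₄ vanishes.
The determinant works out to 112 - 224*k.
Solving 112 - 224*k = 0 yields k = 1/2.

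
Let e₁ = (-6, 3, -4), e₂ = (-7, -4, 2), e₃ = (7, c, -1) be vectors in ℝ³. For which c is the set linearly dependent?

The vectors are dependent exactly when the determinant of the matrix with rows e₁, e₂, e₃ vanishes.
Expanding, det = 40*c - 115.
Setting this to zero gives c = 23/8.

c = 23/8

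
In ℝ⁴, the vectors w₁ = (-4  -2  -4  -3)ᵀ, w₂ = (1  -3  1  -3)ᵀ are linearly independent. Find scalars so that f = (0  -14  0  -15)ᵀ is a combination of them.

Since w₁, w₂ are independent, the coefficients expressing f are uniquely determined by a linear system.
Row-reducing the augmented matrix gives the unique coefficients (α₁, α₂) = (1, 4).

f = w₁ + 4w₂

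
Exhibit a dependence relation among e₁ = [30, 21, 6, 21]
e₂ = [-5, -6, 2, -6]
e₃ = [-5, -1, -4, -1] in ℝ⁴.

e₁ + 3e₂ + 3e₃ = 0

Write the vectors as columns of a matrix and find a nonzero vector in its null space.
One solution (up to scaling) is (1, 3, 3).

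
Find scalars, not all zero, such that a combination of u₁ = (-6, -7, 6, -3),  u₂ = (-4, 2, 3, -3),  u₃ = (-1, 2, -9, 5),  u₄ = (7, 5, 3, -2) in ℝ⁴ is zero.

u₁ + u₃ + u₄ = 0

Set up α₁u₁ + … + α₄u₄ = 0 and solve the homogeneous system.
One solution (up to scaling) is (1, 0, 1, 1).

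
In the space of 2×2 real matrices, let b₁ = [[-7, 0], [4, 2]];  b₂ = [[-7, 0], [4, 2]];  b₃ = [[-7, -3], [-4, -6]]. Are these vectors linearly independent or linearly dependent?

Write each element as a coordinate vector in ℝ⁴ using {E₁₁, E₁₂, E₂₁, E₂₂}.
Place the vectors as rows of a 3×4 matrix and reduce to echelon form.
The reduction yields 2 nonzero rows, so the rank is 2.
Since rank 2 < 3, the set is linearly dependent.
Indeed b₁ - b₂ = 0.

linearly dependent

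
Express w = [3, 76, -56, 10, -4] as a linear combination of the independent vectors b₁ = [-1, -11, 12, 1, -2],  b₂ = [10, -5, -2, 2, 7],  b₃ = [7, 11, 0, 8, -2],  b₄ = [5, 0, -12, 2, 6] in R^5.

w = -4b₁ - 2b₂ + 2b₃ + b₄

Write w = c₁b₁ + … + c₄b₄ and equate components.
Row-reducing the augmented matrix gives the unique coefficients (c₁, …, c₄) = (-4, -2, 2, 1).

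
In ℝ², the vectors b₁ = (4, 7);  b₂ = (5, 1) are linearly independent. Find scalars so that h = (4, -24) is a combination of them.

Set up the augmented matrix [b₁ | b₂ | h] and row-reduce.
Row-reducing the augmented matrix gives the unique coefficients (α₁, α₂) = (-4, 4).

h = -4b₁ + 4b₂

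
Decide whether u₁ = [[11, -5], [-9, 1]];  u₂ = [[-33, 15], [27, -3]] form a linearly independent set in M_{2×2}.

linearly dependent

Take coordinates with respect to the standard basis {E₁₁, E₁₂, E₂₁, E₂₂}.
Row-reduce the matrix whose columns are u₁, u₂.
The reduction yields 1 nonzero row, so the rank is 1.
Since rank 1 < 2, the set is linearly dependent.
Indeed 3u₁ + u₂ = 0.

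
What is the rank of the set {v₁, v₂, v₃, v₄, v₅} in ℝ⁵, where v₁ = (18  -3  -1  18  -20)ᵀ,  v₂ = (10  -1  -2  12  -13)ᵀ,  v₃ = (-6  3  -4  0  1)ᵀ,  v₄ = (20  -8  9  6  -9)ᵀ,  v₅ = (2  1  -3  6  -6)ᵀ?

rank 2

Put the 5×5 matrix [v₁|v₂|v₃|v₄|v₅] into echelon form.
There are 2 pivot columns, so rank = 2.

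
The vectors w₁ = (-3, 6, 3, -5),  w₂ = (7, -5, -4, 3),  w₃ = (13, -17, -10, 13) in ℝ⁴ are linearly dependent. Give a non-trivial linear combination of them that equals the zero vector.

Row-reduce the matrix with w₁, w₂, w₃ as columns; the null space gives the coefficients.
The free variable yields coefficients (2, -1, 1) (any nonzero multiple also works).

2w₁ - w₂ + w₃ = 0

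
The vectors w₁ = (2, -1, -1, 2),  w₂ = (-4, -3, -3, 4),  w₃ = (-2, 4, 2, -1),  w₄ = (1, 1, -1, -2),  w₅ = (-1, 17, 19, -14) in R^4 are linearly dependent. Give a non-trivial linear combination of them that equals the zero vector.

Set up α₁w₁ + … + α₅w₅ = 0 and solve the homogeneous system.
A generator of the null space is (3, 3, -2, 3, 1).

3w₁ + 3w₂ - 2w₃ + 3w₄ + w₅ = 0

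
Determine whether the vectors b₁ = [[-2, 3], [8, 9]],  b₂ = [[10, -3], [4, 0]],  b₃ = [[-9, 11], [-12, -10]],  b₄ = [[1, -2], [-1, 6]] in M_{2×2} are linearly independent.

Write each element as a coordinate vector in ℝ⁴ using {E₁₁, E₁₂, E₂₁, E₂₂}.
Place the vectors as rows of a 4×4 matrix and reduce to echelon form.
The reduction yields 4 nonzero rows, so the rank is 4.
Since rank = 4 (the number of vectors), the set is linearly independent.

linearly independent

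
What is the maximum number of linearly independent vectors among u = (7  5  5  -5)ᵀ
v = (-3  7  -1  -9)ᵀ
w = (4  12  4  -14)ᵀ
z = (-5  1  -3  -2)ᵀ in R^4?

2

Put the 4×4 matrix [u|v|w|z] into echelon form.
Reduction leaves 2 leading entries, giving rank 2.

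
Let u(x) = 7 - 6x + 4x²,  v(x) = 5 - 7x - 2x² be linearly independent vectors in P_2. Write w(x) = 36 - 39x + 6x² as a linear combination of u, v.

w = 3u + 3v

Work in coordinates with respect to the standard basis {1, x, x²}.
Solve the system with u, v as columns and w as the right-hand side.
Row-reducing the augmented matrix gives the unique coefficients (a₁, a₂) = (3, 3).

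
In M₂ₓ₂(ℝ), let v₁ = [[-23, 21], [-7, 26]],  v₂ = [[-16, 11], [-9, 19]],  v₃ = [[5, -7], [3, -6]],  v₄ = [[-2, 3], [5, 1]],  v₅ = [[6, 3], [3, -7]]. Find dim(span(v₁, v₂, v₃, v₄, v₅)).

Use coordinates relative to {E₁₁, E₁₂, E₂₁, E₂₂}.
Form the matrix with v₁, v₂, v₃, v₄, v₅ as columns and reduce.
The echelon form has 3 nonzero rows, so the rank is 3.
(With 5 elements in a 4-dimensional space the rank is at most 4.)

3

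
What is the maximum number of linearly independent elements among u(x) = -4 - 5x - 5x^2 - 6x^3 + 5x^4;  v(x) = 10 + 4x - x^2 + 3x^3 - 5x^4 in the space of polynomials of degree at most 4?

Represent each element by its coordinate vector in ℝ⁵.
Apply Gaussian elimination to the matrix whose rows are u, v.
Reduction leaves 2 leading entries, giving rank 2.

2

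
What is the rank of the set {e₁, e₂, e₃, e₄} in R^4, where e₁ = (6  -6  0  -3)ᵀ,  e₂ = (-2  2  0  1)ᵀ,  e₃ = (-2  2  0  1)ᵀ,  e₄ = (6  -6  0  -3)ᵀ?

Apply Gaussian elimination to the matrix whose rows are e₁, e₂, e₃, e₄.
The echelon form has 1 nonzero row, so the rank is 1.

1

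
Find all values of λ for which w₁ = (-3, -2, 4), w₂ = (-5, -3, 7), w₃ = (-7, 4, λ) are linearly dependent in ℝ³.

λ = 18

Dependence holds iff the 3×3 matrix [w₁ w₂ w₃] is singular.
Cofactor expansion gives det = 18 - λ.
Setting this to zero gives λ = 18.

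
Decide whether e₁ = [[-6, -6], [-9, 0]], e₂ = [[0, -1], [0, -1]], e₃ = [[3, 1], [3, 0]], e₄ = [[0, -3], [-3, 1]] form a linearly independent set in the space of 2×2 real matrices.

linearly dependent

Take coordinates with respect to the standard basis {E₁₁, E₁₂, E₂₁, E₂₂}.
Form the 4×4 matrix with these as columns; its determinant is 0.
A zero determinant means the columns are linearly dependent.
Indeed e₁ - e₂ + 2e₃ - e₄ = 0.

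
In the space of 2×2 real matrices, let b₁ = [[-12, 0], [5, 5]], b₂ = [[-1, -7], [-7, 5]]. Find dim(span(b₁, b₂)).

2

Represent each element by its coordinate vector in ℝ⁴.
Row-reduce the 2×4 matrix with these as rows.
There are 2 pivot columns, so rank = 2.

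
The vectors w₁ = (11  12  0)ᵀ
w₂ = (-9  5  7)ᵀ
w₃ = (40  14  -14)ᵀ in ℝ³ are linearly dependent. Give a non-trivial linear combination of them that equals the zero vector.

Row-reduce the matrix with w₁, w₂, w₃ as columns; the null space gives the coefficients.
The free variable yields coefficients (2, -2, -1) (any nonzero multiple also works).

2w₁ - 2w₂ - w₃ = 0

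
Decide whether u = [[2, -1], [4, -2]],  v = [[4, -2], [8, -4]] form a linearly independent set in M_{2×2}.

linearly dependent

Take coordinates with respect to the standard basis {E₁₁, E₁₂, E₂₁, E₂₂}.
Place the vectors as rows of a 2×4 matrix and reduce to echelon form.
The reduction yields 1 nonzero row, so the rank is 1.
Since rank 1 < 2, the set is linearly dependent.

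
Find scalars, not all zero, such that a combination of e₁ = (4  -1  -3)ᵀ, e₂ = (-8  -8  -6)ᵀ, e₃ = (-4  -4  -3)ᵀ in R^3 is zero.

Row-reduce the matrix with e₁, e₂, e₃ as columns; the null space gives the coefficients.
A generator of the null space is (0, 1, -2).

e₂ - 2e₃ = 0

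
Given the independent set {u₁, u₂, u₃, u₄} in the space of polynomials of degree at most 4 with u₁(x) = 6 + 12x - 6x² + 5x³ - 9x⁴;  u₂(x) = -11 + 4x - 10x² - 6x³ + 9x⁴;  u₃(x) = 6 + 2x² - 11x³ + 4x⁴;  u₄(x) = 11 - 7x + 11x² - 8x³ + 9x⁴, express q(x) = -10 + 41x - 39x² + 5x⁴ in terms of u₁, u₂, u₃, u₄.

q = 3u₁ + 3u₂ - u₃ + u₄

Take coordinate vectors relative to {1, x, …, x⁴}.
Solve the system with u₁, u₂, u₃, u₄ as columns and q as the right-hand side.
Back-substitution yields (c₁, …, c₄) = (3, 3, -1, 1).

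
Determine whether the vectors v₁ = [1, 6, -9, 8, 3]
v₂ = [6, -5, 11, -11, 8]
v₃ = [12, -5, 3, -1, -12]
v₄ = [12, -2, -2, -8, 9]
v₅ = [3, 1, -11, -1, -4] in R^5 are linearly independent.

linearly independent

Place the vectors as rows of a 5×5 matrix and reduce to echelon form.
The reduction yields 5 nonzero rows, so the rank is 5.
Since rank = 5 (the number of vectors), the set is linearly independent.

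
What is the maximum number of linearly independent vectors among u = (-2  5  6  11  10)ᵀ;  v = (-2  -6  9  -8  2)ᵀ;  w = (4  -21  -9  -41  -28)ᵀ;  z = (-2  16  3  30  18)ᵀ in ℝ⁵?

Apply Gaussian elimination to the matrix whose rows are u, v, w, z.
There are 2 pivot columns, so rank = 2.

2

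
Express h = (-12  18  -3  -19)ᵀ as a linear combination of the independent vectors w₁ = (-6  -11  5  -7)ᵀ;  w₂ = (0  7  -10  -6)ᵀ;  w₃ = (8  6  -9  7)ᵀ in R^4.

Set up the augmented matrix [w₁ | w₂ | w₃ | h] and row-reduce.
The system has the unique solution (a₁, a₂, a₃) = (-2, 2, -3).

h = -2w₁ + 2w₂ - 3w₃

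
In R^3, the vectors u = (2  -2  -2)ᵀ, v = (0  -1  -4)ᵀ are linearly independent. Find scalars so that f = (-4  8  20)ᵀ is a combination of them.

Since u, v are independent, the coefficients expressing f are uniquely determined by a linear system.
The system has the unique solution (c₁, c₂) = (-2, -4).

f = -2u - 4v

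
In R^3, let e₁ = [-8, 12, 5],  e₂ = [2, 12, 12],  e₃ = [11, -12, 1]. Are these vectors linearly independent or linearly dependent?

linearly independent

Form the 3×3 matrix with these as columns; its determinant is -468.
A nonzero determinant means the columns are linearly independent.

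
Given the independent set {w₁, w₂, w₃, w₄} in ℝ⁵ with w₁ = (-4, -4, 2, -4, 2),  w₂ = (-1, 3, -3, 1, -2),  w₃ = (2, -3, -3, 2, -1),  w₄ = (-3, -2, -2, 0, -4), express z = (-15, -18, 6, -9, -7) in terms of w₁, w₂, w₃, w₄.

Set up the augmented matrix [w₁ | w₂ | w₃ | w₄ | z] and row-reduce.
The system has the unique solution (a₁, …, a₄) = (1, -3, -1, 4).

z = w₁ - 3w₂ - w₃ + 4w₄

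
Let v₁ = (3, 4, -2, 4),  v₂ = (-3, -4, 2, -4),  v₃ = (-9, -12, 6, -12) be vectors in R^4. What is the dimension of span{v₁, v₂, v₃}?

dim = 1

Put the 4×3 matrix [v₁|v₂|v₃] into echelon form.
There is 1 pivot column, so rank = 1.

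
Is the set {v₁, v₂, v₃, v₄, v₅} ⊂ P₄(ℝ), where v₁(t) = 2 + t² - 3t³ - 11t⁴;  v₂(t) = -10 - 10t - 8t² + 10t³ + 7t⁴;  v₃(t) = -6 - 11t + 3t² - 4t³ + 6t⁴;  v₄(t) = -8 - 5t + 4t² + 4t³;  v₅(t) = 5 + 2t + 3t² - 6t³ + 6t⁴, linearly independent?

linearly independent

Take coordinates with respect to the standard basis {1, t, …, t⁴}.
Form the 5×5 matrix with these as columns; its determinant is -13335.
A nonzero determinant means the columns are linearly independent.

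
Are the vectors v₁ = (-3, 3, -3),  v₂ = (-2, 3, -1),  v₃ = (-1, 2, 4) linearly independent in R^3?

Row-reduce the matrix whose columns are v₁, v₂, v₃.
The reduction yields 3 nonzero rows, so the rank is 3.
Since rank = 3 (the number of vectors), the set is linearly independent.

linearly independent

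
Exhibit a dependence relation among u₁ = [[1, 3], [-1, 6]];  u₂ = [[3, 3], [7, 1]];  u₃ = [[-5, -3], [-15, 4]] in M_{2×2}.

Take coordinates with respect to {E₁₁, E₁₂, E₂₁, E₂₂}.
Solve the homogeneous system with u₁, u₂, u₃ as columns by row-reducing the coefficient matrix.
A generator of the null space is (1, -2, -1).

u₁ - 2u₂ - u₃ = 0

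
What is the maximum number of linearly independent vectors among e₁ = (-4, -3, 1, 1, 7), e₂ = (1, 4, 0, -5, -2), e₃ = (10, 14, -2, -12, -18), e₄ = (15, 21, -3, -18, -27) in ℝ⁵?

2

Row-reduce the 4×5 matrix with these as rows.
Exactly 2 pivots survive; hence the rank is 2.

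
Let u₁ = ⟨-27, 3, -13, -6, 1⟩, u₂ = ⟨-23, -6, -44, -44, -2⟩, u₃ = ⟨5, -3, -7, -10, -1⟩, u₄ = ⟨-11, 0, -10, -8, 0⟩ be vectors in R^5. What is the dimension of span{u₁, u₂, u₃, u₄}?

dim = 2

Apply Gaussian elimination to the matrix whose rows are u₁, u₂, u₃, u₄.
Exactly 2 pivots survive; hence the rank is 2.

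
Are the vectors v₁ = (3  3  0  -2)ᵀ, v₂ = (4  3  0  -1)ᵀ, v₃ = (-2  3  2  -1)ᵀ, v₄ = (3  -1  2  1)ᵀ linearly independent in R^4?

linearly independent

The matrix [v₁|v₂|v₃|v₄] has determinant 58.
A nonzero determinant means the columns are linearly independent.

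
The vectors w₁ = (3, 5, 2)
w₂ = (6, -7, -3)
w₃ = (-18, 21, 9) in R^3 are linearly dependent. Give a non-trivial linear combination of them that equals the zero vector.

Write the vectors as columns of a matrix and find a nonzero vector in its null space.
A generator of the null space is (0, 3, 1).

3w₂ + w₃ = 0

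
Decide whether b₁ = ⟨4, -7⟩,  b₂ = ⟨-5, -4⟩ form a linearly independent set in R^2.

The matrix [b₁|b₂] has determinant -51.
A nonzero determinant means the columns are linearly independent.

linearly independent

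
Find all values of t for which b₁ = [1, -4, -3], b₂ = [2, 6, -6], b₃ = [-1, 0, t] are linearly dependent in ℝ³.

t = 3

The set is linearly dependent precisely when det[b₁; b₂; b₃] = 0.
The determinant works out to 14*t - 42.
This vanishes exactly when t = 3.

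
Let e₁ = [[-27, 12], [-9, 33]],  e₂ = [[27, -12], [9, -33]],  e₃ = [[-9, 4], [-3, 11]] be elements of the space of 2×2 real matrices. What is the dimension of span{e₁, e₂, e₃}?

1

Represent each element by its coordinate vector in ℝ⁴.
Put the 4×3 matrix [e₁|e₂|e₃] into echelon form.
Reduction leaves 1 leading entry, giving rank 1.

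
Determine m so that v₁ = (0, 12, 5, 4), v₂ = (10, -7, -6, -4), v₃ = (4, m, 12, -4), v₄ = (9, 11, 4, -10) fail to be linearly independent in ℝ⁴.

Place the vectors as rows of a 4×4 matrix; dependence ⇔ determinant zero.
Cofactor expansion gives det = 18444 - 696*m.
Solving 18444 - 696*m = 0 yields m = 53/2.

m = 53/2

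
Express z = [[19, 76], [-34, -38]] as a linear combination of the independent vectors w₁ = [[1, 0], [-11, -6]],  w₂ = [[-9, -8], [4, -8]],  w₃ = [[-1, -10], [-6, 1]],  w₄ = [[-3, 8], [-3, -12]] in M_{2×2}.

z = 2w₁ - 3w₂ - 2w₃ + 4w₄

Work in coordinates with respect to the standard basis {E₁₁, E₁₂, E₂₁, E₂₂}.
Set up the augmented matrix [w₁ | w₂ | w₃ | w₄ | z] and row-reduce.
The system has the unique solution (a₁, …, a₄) = (2, -3, -2, 4).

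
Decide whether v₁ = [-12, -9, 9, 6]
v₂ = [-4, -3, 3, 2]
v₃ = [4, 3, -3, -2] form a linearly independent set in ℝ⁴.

linearly dependent

One vector is a scalar multiple of another, so the set is dependent.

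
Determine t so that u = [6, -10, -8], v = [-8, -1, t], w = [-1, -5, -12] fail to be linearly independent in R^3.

The vectors are dependent exactly when the determinant of the matrix with rows u, v, w vanishes.
The determinant works out to 40*t + 720.
Setting this to zero gives t = -18.

t = -18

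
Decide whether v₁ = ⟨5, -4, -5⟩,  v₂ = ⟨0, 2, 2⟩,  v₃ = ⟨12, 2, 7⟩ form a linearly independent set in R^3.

Row-reduce the matrix whose columns are v₁, v₂, v₃.
The reduction yields 3 nonzero rows, so the rank is 3.
Since rank = 3 (the number of vectors), the set is linearly independent.

linearly independent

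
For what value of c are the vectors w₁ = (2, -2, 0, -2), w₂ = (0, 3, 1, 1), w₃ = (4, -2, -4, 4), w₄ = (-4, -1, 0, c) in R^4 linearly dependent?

The set is linearly dependent precisely when det[w₁; w₂; w₃; w₄] = 0.
Expanding, det = -28*c - 8.
Setting this to zero gives c = -2/7.

c = -2/7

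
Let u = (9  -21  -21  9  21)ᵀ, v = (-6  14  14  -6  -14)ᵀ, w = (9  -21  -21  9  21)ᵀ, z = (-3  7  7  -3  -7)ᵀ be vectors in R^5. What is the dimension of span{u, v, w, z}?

Apply Gaussian elimination to the matrix whose rows are u, v, w, z.
The echelon form has 1 nonzero row, so the rank is 1.

dim = 1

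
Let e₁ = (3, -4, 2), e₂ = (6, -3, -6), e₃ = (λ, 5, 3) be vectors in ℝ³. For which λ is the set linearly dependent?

Dependence holds iff the 3×3 matrix [e₁ e₂ e₃] is singular.
Cofactor expansion gives det = 30*λ + 195.
Setting this to zero gives λ = -13/2.

λ = -13/2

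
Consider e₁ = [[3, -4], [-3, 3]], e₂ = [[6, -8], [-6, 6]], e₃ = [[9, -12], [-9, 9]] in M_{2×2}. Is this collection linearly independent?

linearly dependent

Take coordinates with respect to the standard basis {E₁₁, E₁₂, E₂₁, E₂₂}.
Row-reduce the matrix whose columns are e₁, e₂, e₃.
The reduction yields 1 nonzero row, so the rank is 1.
Since rank 1 < 3, the set is linearly dependent.
Indeed 2e₁ - e₂ = 0.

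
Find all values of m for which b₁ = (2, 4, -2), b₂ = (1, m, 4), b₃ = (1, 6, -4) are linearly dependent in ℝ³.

m = -14/3

The set is linearly dependent precisely when det[b₁; b₂; b₃] = 0.
Expanding, det = -6*m - 28.
Solving -6*m - 28 = 0 yields m = -14/3.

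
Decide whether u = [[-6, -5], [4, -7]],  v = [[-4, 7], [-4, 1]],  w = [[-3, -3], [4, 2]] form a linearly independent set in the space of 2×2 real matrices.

linearly independent

Take coordinates with respect to the standard basis {E₁₁, E₁₂, E₂₁, E₂₂}.
Place the vectors as rows of a 3×4 matrix and reduce to echelon form.
The reduction yields 3 nonzero rows, so the rank is 3.
Since rank = 3 (the number of vectors), the set is linearly independent.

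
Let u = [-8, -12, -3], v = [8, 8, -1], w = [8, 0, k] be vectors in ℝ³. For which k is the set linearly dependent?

The vectors are dependent exactly when the determinant of the matrix with rows u, v, w vanishes.
Cofactor expansion gives det = 32*k + 288.
Setting this to zero gives k = -9.

k = -9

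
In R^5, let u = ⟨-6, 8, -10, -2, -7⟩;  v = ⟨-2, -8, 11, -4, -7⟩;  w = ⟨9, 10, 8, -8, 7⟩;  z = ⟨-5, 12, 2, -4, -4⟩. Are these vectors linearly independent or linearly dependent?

Place the vectors as rows of a 4×5 matrix and reduce to echelon form.
The reduction yields 4 nonzero rows, so the rank is 4.
Since rank = 4 (the number of vectors), the set is linearly independent.

linearly independent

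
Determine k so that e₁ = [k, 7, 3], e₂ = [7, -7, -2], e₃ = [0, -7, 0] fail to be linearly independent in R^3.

k = -21/2

The set is linearly dependent precisely when det[e₁; e₂; e₃] = 0.
The determinant works out to -14*k - 147.
Solving -14*k - 147 = 0 yields k = -21/2.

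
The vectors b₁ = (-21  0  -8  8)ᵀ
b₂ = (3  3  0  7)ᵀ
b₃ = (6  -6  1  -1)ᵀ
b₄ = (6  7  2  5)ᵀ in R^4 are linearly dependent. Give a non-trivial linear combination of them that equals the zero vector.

b₁ - 3b₂ + 2b₃ + 3b₄ = 0

Row-reduce the matrix with b₁, b₂, b₃, b₄ as columns; the null space gives the coefficients.
A generator of the null space is (1, -3, 2, 3).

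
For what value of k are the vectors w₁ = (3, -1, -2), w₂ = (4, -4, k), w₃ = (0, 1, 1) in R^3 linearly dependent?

k = -16/3

The set is linearly dependent precisely when det[w₁; w₂; w₃] = 0.
Cofactor expansion gives det = -3*k - 16.
Setting this to zero gives k = -16/3.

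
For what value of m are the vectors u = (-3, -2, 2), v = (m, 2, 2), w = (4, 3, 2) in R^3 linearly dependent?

m = 13/5

Place the vectors as rows of a 3×3 matrix; dependence ⇔ determinant zero.
Cofactor expansion gives det = 10*m - 26.
Solving 10*m - 26 = 0 yields m = 13/5.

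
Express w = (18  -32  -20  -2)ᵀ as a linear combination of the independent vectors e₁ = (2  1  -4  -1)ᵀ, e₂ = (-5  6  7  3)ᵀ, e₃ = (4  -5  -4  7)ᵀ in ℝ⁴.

w = -3e₁ - 4e₂ + e₃

Solve the system with e₁, e₂, e₃ as columns and w as the right-hand side.
The system has the unique solution (a₁, a₂, a₃) = (-3, -4, 1).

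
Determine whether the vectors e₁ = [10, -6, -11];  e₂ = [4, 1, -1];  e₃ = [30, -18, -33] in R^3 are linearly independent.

linearly dependent

Row-reduce the matrix whose columns are e₁, e₂, e₃.
The reduction yields 2 nonzero rows, so the rank is 2.
Since rank 2 < 3, the set is linearly dependent.
Indeed 3e₁ - e₃ = 0.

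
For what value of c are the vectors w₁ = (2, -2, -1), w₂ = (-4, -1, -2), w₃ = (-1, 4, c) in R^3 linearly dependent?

c = 29/10

The vectors are dependent exactly when the determinant of the matrix with rows w₁, w₂, w₃ vanishes.
Cofactor expansion gives det = 29 - 10*c.
Setting this to zero gives c = 29/10.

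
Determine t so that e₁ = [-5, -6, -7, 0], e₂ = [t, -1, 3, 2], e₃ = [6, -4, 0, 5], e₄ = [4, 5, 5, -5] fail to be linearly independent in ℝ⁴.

t = 42/5

Place the vectors as rows of a 4×4 matrix; dependence ⇔ determinant zero.
Cofactor expansion gives det = 966 - 115*t.
Solving 966 - 115*t = 0 yields t = 42/5.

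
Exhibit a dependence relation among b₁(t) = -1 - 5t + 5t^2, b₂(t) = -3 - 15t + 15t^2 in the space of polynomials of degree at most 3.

3b₁ - b₂ = 0

Write each element as a vector in ℝ⁴ using {1, t, …, t^3}.
Solve the homogeneous system with b₁, b₂ as columns by row-reducing the coefficient matrix.
The free variable yields coefficients (3, -1) (any nonzero multiple also works).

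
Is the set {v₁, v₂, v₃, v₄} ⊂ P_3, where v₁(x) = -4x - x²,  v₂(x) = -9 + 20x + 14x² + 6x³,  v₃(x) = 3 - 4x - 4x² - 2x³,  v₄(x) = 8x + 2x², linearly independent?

Take coordinates with respect to the standard basis {1, x, …, x³}.
One vector is a scalar multiple of another, so the set is dependent.

linearly dependent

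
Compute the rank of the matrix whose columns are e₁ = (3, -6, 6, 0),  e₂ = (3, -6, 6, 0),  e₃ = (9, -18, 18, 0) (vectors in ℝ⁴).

Row-reduce the 3×4 matrix with these as rows.
Reduction leaves 1 leading entry, giving rank 1.

1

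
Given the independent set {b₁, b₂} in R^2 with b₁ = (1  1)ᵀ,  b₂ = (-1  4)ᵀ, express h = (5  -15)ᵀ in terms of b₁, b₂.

h = b₁ - 4b₂

Solve the system with b₁, b₂ as columns and h as the right-hand side.
The system has the unique solution (c₁, c₂) = (1, -4).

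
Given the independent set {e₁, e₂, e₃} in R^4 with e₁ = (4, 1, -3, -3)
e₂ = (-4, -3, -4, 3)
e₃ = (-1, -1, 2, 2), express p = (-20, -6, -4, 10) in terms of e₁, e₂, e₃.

p = -4e₁ + 2e₂ - 4e₃

Solve the system with e₁, e₂, e₃ as columns and p as the right-hand side.
Row-reducing the augmented matrix gives the unique coefficients (c₁, c₂, c₃) = (-4, 2, -4).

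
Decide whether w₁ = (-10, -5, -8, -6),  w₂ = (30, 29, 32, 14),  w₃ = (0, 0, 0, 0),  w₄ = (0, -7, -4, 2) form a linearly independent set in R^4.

linearly dependent

One of the vectors is the zero vector, so the set is linearly dependent.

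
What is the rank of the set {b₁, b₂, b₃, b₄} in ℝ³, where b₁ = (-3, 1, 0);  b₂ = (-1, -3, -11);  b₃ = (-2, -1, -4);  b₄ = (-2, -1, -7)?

Put the 3×4 matrix [b₁|b₂|b₃|b₄] into echelon form.
There are 3 pivot columns, so rank = 3.
(With 4 elements in a 3-dimensional space the rank is at most 3.)

rank 3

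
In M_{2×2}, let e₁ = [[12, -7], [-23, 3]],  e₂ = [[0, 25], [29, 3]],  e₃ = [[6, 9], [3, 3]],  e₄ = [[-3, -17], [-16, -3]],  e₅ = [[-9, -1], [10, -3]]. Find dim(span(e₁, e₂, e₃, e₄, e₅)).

Pass to coordinate vectors with respect to the basis {E₁₁, E₁₂, E₂₁, E₂₂}.
Form the matrix with e₁, e₂, e₃, e₄, e₅ as columns and reduce.
There are 2 pivot columns, so rank = 2.
(With 5 elements in a 4-dimensional space the rank is at most 4.)

2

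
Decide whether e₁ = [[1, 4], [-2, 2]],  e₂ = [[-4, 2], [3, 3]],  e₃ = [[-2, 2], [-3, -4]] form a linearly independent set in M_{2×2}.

Write each element as a coordinate vector in ℝ⁴ using {E₁₁, E₁₂, E₂₁, E₂₂}.
Row-reduce the matrix whose columns are e₁, e₂, e₃.
The reduction yields 3 nonzero rows, so the rank is 3.
Since rank = 3 (the number of vectors), the set is linearly independent.

linearly independent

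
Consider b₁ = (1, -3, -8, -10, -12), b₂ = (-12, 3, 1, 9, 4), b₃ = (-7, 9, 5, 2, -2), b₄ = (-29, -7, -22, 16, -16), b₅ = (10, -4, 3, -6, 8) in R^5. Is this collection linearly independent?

Form the 5×5 matrix with these as columns; its determinant is 0.
A zero determinant means the columns are linearly dependent.

linearly dependent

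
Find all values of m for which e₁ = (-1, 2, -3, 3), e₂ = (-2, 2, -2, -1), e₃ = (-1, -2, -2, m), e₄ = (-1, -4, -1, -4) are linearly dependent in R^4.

The set is linearly dependent precisely when det[e₁; e₂; e₃; e₄] = 0.
Expanding, det = 20*m + 24.
This vanishes exactly when m = -6/5.

m = -6/5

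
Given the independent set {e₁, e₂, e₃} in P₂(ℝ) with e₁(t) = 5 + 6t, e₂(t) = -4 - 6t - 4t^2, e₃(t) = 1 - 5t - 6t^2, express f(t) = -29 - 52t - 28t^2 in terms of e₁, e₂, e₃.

Identify each element with its coordinate vector in ℝ³ via {1, t, t^2}.
Solve the system with e₁, e₂, e₃ as columns and f as the right-hand side.
The system has the unique solution (α₁, α₂, α₃) = (-3, 4, 2).

f = -3e₁ + 4e₂ + 2e₃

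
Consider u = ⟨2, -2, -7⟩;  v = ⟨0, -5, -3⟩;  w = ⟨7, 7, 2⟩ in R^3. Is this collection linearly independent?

Row-reduce the matrix whose columns are u, v, w.
The reduction yields 3 nonzero rows, so the rank is 3.
Since rank = 3 (the number of vectors), the set is linearly independent.

linearly independent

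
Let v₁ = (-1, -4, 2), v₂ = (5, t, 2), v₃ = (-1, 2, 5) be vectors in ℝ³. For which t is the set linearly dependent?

t = 44

The vectors are dependent exactly when the determinant of the matrix with rows v₁, v₂, v₃ vanishes.
The determinant works out to 132 - 3*t.
Setting this to zero gives t = 44.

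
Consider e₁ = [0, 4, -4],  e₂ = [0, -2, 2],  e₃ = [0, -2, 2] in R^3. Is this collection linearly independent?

linearly dependent

The matrix [e₁|e₂|e₃] has determinant 0.
A zero determinant means the columns are linearly dependent.
Indeed e₁ + 2e₂ = 0.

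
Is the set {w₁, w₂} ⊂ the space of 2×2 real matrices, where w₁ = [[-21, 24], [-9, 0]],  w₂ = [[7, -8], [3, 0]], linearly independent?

linearly dependent

Write each element as a coordinate vector in ℝ⁴ using {E₁₁, E₁₂, E₂₁, E₂₂}.
Place the vectors as rows of a 2×4 matrix and reduce to echelon form.
The reduction yields 1 nonzero row, so the rank is 1.
Since rank 1 < 2, the set is linearly dependent.
Indeed w₁ + 3w₂ = 0.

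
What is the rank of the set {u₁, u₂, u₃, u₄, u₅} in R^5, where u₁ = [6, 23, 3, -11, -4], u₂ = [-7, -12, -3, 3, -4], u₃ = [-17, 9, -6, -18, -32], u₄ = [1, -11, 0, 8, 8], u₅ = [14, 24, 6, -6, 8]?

Apply Gaussian elimination to the matrix whose rows are u₁, u₂, u₃, u₄, u₅.
Reduction leaves 2 leading entries, giving rank 2.

2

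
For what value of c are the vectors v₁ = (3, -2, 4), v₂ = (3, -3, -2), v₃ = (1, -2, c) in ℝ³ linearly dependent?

c = -20/3

Dependence holds iff the 3×3 matrix [v₁ v₂ v₃] is singular.
The determinant works out to -3*c - 20.
Solving -3*c - 20 = 0 yields c = -20/3.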